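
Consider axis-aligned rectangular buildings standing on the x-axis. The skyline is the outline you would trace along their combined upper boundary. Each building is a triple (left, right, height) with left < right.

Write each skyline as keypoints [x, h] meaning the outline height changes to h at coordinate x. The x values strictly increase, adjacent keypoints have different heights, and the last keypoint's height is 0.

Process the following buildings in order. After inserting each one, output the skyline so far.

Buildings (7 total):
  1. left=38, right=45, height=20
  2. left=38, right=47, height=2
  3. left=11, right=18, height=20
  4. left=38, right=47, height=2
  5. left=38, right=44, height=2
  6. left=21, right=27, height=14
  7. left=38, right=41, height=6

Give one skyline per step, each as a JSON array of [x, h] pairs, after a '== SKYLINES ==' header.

== SKYLINES ==
[[38,20],[45,0]]
[[38,20],[45,2],[47,0]]
[[11,20],[18,0],[38,20],[45,2],[47,0]]
[[11,20],[18,0],[38,20],[45,2],[47,0]]
[[11,20],[18,0],[38,20],[45,2],[47,0]]
[[11,20],[18,0],[21,14],[27,0],[38,20],[45,2],[47,0]]
[[11,20],[18,0],[21,14],[27,0],[38,20],[45,2],[47,0]]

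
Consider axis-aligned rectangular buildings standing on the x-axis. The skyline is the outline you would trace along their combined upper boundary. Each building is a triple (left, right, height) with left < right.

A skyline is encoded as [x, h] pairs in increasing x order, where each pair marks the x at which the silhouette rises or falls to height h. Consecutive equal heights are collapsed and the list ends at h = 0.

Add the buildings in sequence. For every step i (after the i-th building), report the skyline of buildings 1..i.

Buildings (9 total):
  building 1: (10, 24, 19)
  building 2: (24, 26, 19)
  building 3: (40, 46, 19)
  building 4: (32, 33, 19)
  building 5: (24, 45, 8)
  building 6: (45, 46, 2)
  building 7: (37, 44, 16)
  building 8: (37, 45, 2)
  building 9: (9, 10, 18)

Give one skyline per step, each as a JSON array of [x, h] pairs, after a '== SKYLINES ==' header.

== SKYLINES ==
[[10,19],[24,0]]
[[10,19],[26,0]]
[[10,19],[26,0],[40,19],[46,0]]
[[10,19],[26,0],[32,19],[33,0],[40,19],[46,0]]
[[10,19],[26,8],[32,19],[33,8],[40,19],[46,0]]
[[10,19],[26,8],[32,19],[33,8],[40,19],[46,0]]
[[10,19],[26,8],[32,19],[33,8],[37,16],[40,19],[46,0]]
[[10,19],[26,8],[32,19],[33,8],[37,16],[40,19],[46,0]]
[[9,18],[10,19],[26,8],[32,19],[33,8],[37,16],[40,19],[46,0]]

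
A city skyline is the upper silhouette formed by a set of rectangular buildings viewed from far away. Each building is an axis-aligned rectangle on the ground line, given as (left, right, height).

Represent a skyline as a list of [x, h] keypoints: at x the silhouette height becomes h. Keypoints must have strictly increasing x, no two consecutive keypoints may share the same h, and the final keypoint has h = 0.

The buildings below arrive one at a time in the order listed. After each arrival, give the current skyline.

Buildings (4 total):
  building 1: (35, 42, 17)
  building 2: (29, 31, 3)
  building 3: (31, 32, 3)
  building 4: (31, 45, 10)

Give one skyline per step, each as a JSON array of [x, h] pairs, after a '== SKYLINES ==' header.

== SKYLINES ==
[[35,17],[42,0]]
[[29,3],[31,0],[35,17],[42,0]]
[[29,3],[32,0],[35,17],[42,0]]
[[29,3],[31,10],[35,17],[42,10],[45,0]]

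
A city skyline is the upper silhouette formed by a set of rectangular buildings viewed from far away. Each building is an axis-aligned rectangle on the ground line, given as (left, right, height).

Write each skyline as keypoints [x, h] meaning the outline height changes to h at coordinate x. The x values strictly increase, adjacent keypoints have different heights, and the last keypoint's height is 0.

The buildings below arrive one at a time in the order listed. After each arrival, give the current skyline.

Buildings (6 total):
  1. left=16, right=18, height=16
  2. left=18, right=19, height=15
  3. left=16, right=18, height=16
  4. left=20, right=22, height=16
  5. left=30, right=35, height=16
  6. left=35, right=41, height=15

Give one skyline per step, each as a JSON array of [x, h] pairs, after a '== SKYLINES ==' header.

== SKYLINES ==
[[16,16],[18,0]]
[[16,16],[18,15],[19,0]]
[[16,16],[18,15],[19,0]]
[[16,16],[18,15],[19,0],[20,16],[22,0]]
[[16,16],[18,15],[19,0],[20,16],[22,0],[30,16],[35,0]]
[[16,16],[18,15],[19,0],[20,16],[22,0],[30,16],[35,15],[41,0]]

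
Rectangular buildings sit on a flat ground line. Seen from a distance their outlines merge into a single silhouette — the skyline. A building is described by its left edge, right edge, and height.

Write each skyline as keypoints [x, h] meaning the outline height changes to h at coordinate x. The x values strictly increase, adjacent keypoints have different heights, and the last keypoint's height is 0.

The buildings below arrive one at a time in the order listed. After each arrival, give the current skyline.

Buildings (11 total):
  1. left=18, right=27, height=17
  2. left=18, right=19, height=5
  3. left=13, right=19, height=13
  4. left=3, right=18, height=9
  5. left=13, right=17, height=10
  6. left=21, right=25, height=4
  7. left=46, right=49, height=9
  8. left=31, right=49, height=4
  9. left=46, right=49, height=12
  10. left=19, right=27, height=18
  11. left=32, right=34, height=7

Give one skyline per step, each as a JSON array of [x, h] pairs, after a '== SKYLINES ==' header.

== SKYLINES ==
[[18,17],[27,0]]
[[18,17],[27,0]]
[[13,13],[18,17],[27,0]]
[[3,9],[13,13],[18,17],[27,0]]
[[3,9],[13,13],[18,17],[27,0]]
[[3,9],[13,13],[18,17],[27,0]]
[[3,9],[13,13],[18,17],[27,0],[46,9],[49,0]]
[[3,9],[13,13],[18,17],[27,0],[31,4],[46,9],[49,0]]
[[3,9],[13,13],[18,17],[27,0],[31,4],[46,12],[49,0]]
[[3,9],[13,13],[18,17],[19,18],[27,0],[31,4],[46,12],[49,0]]
[[3,9],[13,13],[18,17],[19,18],[27,0],[31,4],[32,7],[34,4],[46,12],[49,0]]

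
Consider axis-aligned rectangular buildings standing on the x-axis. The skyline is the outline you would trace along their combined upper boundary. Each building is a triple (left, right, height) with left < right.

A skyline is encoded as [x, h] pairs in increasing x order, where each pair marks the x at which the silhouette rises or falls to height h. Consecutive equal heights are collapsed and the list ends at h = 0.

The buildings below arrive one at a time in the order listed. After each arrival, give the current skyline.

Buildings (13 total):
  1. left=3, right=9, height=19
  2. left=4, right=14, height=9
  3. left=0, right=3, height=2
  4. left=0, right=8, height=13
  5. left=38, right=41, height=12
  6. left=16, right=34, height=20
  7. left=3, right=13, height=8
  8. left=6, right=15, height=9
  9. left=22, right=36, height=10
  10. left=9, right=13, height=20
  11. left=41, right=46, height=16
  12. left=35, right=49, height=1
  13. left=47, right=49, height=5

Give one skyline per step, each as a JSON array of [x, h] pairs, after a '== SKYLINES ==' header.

== SKYLINES ==
[[3,19],[9,0]]
[[3,19],[9,9],[14,0]]
[[0,2],[3,19],[9,9],[14,0]]
[[0,13],[3,19],[9,9],[14,0]]
[[0,13],[3,19],[9,9],[14,0],[38,12],[41,0]]
[[0,13],[3,19],[9,9],[14,0],[16,20],[34,0],[38,12],[41,0]]
[[0,13],[3,19],[9,9],[14,0],[16,20],[34,0],[38,12],[41,0]]
[[0,13],[3,19],[9,9],[15,0],[16,20],[34,0],[38,12],[41,0]]
[[0,13],[3,19],[9,9],[15,0],[16,20],[34,10],[36,0],[38,12],[41,0]]
[[0,13],[3,19],[9,20],[13,9],[15,0],[16,20],[34,10],[36,0],[38,12],[41,0]]
[[0,13],[3,19],[9,20],[13,9],[15,0],[16,20],[34,10],[36,0],[38,12],[41,16],[46,0]]
[[0,13],[3,19],[9,20],[13,9],[15,0],[16,20],[34,10],[36,1],[38,12],[41,16],[46,1],[49,0]]
[[0,13],[3,19],[9,20],[13,9],[15,0],[16,20],[34,10],[36,1],[38,12],[41,16],[46,1],[47,5],[49,0]]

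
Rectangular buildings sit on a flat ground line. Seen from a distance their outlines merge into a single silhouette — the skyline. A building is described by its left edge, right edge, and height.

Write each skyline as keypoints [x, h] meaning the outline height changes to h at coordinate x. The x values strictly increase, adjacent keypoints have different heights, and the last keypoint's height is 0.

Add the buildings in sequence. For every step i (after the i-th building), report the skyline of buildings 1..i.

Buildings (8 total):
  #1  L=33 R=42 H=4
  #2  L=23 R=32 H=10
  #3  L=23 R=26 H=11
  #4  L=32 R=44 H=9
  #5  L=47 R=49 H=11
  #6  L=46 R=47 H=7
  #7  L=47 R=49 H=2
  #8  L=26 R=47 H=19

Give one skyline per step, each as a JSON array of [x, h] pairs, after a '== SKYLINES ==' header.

== SKYLINES ==
[[33,4],[42,0]]
[[23,10],[32,0],[33,4],[42,0]]
[[23,11],[26,10],[32,0],[33,4],[42,0]]
[[23,11],[26,10],[32,9],[44,0]]
[[23,11],[26,10],[32,9],[44,0],[47,11],[49,0]]
[[23,11],[26,10],[32,9],[44,0],[46,7],[47,11],[49,0]]
[[23,11],[26,10],[32,9],[44,0],[46,7],[47,11],[49,0]]
[[23,11],[26,19],[47,11],[49,0]]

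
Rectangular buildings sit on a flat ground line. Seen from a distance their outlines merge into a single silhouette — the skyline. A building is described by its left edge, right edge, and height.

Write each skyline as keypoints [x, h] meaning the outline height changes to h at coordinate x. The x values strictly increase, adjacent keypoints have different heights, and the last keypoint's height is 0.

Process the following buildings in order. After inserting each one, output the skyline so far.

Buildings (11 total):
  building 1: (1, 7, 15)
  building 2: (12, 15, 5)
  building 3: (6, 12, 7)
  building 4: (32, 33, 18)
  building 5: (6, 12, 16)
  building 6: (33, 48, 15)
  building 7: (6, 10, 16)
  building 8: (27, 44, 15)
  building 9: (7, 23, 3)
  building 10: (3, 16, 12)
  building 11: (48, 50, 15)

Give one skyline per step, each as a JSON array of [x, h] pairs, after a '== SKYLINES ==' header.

== SKYLINES ==
[[1,15],[7,0]]
[[1,15],[7,0],[12,5],[15,0]]
[[1,15],[7,7],[12,5],[15,0]]
[[1,15],[7,7],[12,5],[15,0],[32,18],[33,0]]
[[1,15],[6,16],[12,5],[15,0],[32,18],[33,0]]
[[1,15],[6,16],[12,5],[15,0],[32,18],[33,15],[48,0]]
[[1,15],[6,16],[12,5],[15,0],[32,18],[33,15],[48,0]]
[[1,15],[6,16],[12,5],[15,0],[27,15],[32,18],[33,15],[48,0]]
[[1,15],[6,16],[12,5],[15,3],[23,0],[27,15],[32,18],[33,15],[48,0]]
[[1,15],[6,16],[12,12],[16,3],[23,0],[27,15],[32,18],[33,15],[48,0]]
[[1,15],[6,16],[12,12],[16,3],[23,0],[27,15],[32,18],[33,15],[50,0]]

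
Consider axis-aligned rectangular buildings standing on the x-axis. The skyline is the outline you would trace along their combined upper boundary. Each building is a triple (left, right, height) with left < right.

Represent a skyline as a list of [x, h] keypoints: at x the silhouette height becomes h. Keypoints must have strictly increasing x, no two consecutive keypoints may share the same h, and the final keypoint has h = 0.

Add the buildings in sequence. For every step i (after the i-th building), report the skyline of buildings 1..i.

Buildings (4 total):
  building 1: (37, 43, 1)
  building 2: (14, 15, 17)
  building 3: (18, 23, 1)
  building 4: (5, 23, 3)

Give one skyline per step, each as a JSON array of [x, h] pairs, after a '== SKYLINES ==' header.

== SKYLINES ==
[[37,1],[43,0]]
[[14,17],[15,0],[37,1],[43,0]]
[[14,17],[15,0],[18,1],[23,0],[37,1],[43,0]]
[[5,3],[14,17],[15,3],[23,0],[37,1],[43,0]]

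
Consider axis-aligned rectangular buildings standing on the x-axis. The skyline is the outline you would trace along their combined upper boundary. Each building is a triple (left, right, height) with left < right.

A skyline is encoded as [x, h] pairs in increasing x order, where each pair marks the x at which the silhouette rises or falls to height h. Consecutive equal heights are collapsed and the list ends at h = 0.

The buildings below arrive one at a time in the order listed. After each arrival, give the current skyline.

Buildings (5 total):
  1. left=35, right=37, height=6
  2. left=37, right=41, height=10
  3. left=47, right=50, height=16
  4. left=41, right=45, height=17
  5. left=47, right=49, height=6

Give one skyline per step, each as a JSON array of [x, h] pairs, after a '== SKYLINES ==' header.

== SKYLINES ==
[[35,6],[37,0]]
[[35,6],[37,10],[41,0]]
[[35,6],[37,10],[41,0],[47,16],[50,0]]
[[35,6],[37,10],[41,17],[45,0],[47,16],[50,0]]
[[35,6],[37,10],[41,17],[45,0],[47,16],[50,0]]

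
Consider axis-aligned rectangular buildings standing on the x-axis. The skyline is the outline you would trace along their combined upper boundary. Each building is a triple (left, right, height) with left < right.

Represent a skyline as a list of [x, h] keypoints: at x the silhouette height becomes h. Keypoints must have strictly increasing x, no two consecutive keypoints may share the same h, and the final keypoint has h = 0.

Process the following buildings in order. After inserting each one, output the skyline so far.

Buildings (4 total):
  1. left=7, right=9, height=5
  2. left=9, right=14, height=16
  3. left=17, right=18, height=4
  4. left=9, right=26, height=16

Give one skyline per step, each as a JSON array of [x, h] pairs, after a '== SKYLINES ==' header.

== SKYLINES ==
[[7,5],[9,0]]
[[7,5],[9,16],[14,0]]
[[7,5],[9,16],[14,0],[17,4],[18,0]]
[[7,5],[9,16],[26,0]]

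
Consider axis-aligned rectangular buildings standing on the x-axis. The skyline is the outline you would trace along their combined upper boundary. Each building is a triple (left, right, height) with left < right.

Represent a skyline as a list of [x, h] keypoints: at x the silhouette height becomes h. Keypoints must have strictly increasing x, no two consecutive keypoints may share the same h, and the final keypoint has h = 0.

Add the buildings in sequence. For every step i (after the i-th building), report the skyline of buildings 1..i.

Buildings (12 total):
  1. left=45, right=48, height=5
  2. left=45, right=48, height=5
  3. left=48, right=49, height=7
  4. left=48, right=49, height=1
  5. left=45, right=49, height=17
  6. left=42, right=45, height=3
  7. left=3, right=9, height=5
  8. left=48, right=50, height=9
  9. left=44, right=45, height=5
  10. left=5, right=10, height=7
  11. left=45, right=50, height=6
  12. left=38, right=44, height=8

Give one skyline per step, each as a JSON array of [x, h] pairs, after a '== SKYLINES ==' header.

== SKYLINES ==
[[45,5],[48,0]]
[[45,5],[48,0]]
[[45,5],[48,7],[49,0]]
[[45,5],[48,7],[49,0]]
[[45,17],[49,0]]
[[42,3],[45,17],[49,0]]
[[3,5],[9,0],[42,3],[45,17],[49,0]]
[[3,5],[9,0],[42,3],[45,17],[49,9],[50,0]]
[[3,5],[9,0],[42,3],[44,5],[45,17],[49,9],[50,0]]
[[3,5],[5,7],[10,0],[42,3],[44,5],[45,17],[49,9],[50,0]]
[[3,5],[5,7],[10,0],[42,3],[44,5],[45,17],[49,9],[50,0]]
[[3,5],[5,7],[10,0],[38,8],[44,5],[45,17],[49,9],[50,0]]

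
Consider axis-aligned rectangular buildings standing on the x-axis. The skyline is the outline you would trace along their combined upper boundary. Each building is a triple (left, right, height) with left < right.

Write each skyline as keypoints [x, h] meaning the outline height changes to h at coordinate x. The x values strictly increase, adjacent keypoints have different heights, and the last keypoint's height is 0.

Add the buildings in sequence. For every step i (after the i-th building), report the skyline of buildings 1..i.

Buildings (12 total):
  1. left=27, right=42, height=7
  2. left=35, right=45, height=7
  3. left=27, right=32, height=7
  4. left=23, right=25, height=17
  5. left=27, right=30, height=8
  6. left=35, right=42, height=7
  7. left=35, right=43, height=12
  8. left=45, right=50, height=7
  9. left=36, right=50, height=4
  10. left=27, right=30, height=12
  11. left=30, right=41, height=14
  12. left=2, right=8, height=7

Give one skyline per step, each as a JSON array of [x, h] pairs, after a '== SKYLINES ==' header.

== SKYLINES ==
[[27,7],[42,0]]
[[27,7],[45,0]]
[[27,7],[45,0]]
[[23,17],[25,0],[27,7],[45,0]]
[[23,17],[25,0],[27,8],[30,7],[45,0]]
[[23,17],[25,0],[27,8],[30,7],[45,0]]
[[23,17],[25,0],[27,8],[30,7],[35,12],[43,7],[45,0]]
[[23,17],[25,0],[27,8],[30,7],[35,12],[43,7],[50,0]]
[[23,17],[25,0],[27,8],[30,7],[35,12],[43,7],[50,0]]
[[23,17],[25,0],[27,12],[30,7],[35,12],[43,7],[50,0]]
[[23,17],[25,0],[27,12],[30,14],[41,12],[43,7],[50,0]]
[[2,7],[8,0],[23,17],[25,0],[27,12],[30,14],[41,12],[43,7],[50,0]]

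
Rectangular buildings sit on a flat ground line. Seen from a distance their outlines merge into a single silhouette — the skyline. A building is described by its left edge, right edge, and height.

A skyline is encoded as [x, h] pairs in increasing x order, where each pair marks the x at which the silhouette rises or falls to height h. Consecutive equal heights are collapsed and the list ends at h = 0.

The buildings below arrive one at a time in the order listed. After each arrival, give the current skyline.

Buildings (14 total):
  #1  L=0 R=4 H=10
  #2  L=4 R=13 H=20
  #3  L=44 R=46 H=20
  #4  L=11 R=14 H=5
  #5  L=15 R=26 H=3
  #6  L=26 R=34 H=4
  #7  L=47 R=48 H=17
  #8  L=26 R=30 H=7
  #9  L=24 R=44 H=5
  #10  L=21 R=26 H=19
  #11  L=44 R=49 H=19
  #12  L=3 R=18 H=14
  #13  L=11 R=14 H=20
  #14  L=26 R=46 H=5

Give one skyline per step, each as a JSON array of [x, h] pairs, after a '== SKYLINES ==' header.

== SKYLINES ==
[[0,10],[4,0]]
[[0,10],[4,20],[13,0]]
[[0,10],[4,20],[13,0],[44,20],[46,0]]
[[0,10],[4,20],[13,5],[14,0],[44,20],[46,0]]
[[0,10],[4,20],[13,5],[14,0],[15,3],[26,0],[44,20],[46,0]]
[[0,10],[4,20],[13,5],[14,0],[15,3],[26,4],[34,0],[44,20],[46,0]]
[[0,10],[4,20],[13,5],[14,0],[15,3],[26,4],[34,0],[44,20],[46,0],[47,17],[48,0]]
[[0,10],[4,20],[13,5],[14,0],[15,3],[26,7],[30,4],[34,0],[44,20],[46,0],[47,17],[48,0]]
[[0,10],[4,20],[13,5],[14,0],[15,3],[24,5],[26,7],[30,5],[44,20],[46,0],[47,17],[48,0]]
[[0,10],[4,20],[13,5],[14,0],[15,3],[21,19],[26,7],[30,5],[44,20],[46,0],[47,17],[48,0]]
[[0,10],[4,20],[13,5],[14,0],[15,3],[21,19],[26,7],[30,5],[44,20],[46,19],[49,0]]
[[0,10],[3,14],[4,20],[13,14],[18,3],[21,19],[26,7],[30,5],[44,20],[46,19],[49,0]]
[[0,10],[3,14],[4,20],[14,14],[18,3],[21,19],[26,7],[30,5],[44,20],[46,19],[49,0]]
[[0,10],[3,14],[4,20],[14,14],[18,3],[21,19],[26,7],[30,5],[44,20],[46,19],[49,0]]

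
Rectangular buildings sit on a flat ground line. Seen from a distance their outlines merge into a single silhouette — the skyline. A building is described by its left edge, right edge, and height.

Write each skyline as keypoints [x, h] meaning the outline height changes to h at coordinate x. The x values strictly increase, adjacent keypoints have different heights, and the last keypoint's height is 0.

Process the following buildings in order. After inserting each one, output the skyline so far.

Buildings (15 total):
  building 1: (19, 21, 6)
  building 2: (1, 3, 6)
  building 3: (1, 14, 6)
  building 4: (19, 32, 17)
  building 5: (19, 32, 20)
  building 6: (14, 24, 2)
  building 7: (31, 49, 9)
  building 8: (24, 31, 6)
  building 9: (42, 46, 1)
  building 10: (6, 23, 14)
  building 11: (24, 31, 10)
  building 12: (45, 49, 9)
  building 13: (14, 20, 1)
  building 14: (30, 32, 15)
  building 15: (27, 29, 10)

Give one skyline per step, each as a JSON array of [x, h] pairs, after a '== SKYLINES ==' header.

== SKYLINES ==
[[19,6],[21,0]]
[[1,6],[3,0],[19,6],[21,0]]
[[1,6],[14,0],[19,6],[21,0]]
[[1,6],[14,0],[19,17],[32,0]]
[[1,6],[14,0],[19,20],[32,0]]
[[1,6],[14,2],[19,20],[32,0]]
[[1,6],[14,2],[19,20],[32,9],[49,0]]
[[1,6],[14,2],[19,20],[32,9],[49,0]]
[[1,6],[14,2],[19,20],[32,9],[49,0]]
[[1,6],[6,14],[19,20],[32,9],[49,0]]
[[1,6],[6,14],[19,20],[32,9],[49,0]]
[[1,6],[6,14],[19,20],[32,9],[49,0]]
[[1,6],[6,14],[19,20],[32,9],[49,0]]
[[1,6],[6,14],[19,20],[32,9],[49,0]]
[[1,6],[6,14],[19,20],[32,9],[49,0]]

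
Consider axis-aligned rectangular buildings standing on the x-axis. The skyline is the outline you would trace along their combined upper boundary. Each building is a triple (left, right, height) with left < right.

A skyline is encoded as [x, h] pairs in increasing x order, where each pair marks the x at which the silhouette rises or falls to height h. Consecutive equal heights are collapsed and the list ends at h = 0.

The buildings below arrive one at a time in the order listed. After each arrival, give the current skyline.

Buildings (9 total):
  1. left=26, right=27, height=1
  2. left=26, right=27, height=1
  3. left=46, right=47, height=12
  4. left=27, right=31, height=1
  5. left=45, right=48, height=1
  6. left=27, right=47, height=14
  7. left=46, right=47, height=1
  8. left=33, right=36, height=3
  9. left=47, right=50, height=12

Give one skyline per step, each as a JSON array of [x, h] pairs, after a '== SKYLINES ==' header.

== SKYLINES ==
[[26,1],[27,0]]
[[26,1],[27,0]]
[[26,1],[27,0],[46,12],[47,0]]
[[26,1],[31,0],[46,12],[47,0]]
[[26,1],[31,0],[45,1],[46,12],[47,1],[48,0]]
[[26,1],[27,14],[47,1],[48,0]]
[[26,1],[27,14],[47,1],[48,0]]
[[26,1],[27,14],[47,1],[48,0]]
[[26,1],[27,14],[47,12],[50,0]]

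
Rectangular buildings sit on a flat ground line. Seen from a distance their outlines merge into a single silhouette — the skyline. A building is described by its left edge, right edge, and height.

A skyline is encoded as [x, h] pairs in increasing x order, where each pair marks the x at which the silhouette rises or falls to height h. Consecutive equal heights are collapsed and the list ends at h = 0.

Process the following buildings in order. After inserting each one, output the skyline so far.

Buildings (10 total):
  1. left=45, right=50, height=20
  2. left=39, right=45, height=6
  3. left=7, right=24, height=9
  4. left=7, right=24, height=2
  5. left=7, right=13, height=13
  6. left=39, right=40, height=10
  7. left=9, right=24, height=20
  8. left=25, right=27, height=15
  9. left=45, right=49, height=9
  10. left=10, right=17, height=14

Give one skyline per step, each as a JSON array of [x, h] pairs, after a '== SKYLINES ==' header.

== SKYLINES ==
[[45,20],[50,0]]
[[39,6],[45,20],[50,0]]
[[7,9],[24,0],[39,6],[45,20],[50,0]]
[[7,9],[24,0],[39,6],[45,20],[50,0]]
[[7,13],[13,9],[24,0],[39,6],[45,20],[50,0]]
[[7,13],[13,9],[24,0],[39,10],[40,6],[45,20],[50,0]]
[[7,13],[9,20],[24,0],[39,10],[40,6],[45,20],[50,0]]
[[7,13],[9,20],[24,0],[25,15],[27,0],[39,10],[40,6],[45,20],[50,0]]
[[7,13],[9,20],[24,0],[25,15],[27,0],[39,10],[40,6],[45,20],[50,0]]
[[7,13],[9,20],[24,0],[25,15],[27,0],[39,10],[40,6],[45,20],[50,0]]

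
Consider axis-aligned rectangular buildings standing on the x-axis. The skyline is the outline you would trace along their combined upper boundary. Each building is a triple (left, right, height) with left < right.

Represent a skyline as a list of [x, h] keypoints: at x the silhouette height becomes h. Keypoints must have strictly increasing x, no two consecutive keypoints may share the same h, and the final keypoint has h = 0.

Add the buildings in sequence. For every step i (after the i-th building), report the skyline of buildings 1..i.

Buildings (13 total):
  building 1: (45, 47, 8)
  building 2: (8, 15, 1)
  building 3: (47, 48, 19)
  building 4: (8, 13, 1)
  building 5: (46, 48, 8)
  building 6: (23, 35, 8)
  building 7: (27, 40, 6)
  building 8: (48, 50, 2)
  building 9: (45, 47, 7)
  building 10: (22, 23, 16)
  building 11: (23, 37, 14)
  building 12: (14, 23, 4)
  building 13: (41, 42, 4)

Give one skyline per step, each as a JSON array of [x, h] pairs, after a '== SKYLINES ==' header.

== SKYLINES ==
[[45,8],[47,0]]
[[8,1],[15,0],[45,8],[47,0]]
[[8,1],[15,0],[45,8],[47,19],[48,0]]
[[8,1],[15,0],[45,8],[47,19],[48,0]]
[[8,1],[15,0],[45,8],[47,19],[48,0]]
[[8,1],[15,0],[23,8],[35,0],[45,8],[47,19],[48,0]]
[[8,1],[15,0],[23,8],[35,6],[40,0],[45,8],[47,19],[48,0]]
[[8,1],[15,0],[23,8],[35,6],[40,0],[45,8],[47,19],[48,2],[50,0]]
[[8,1],[15,0],[23,8],[35,6],[40,0],[45,8],[47,19],[48,2],[50,0]]
[[8,1],[15,0],[22,16],[23,8],[35,6],[40,0],[45,8],[47,19],[48,2],[50,0]]
[[8,1],[15,0],[22,16],[23,14],[37,6],[40,0],[45,8],[47,19],[48,2],[50,0]]
[[8,1],[14,4],[22,16],[23,14],[37,6],[40,0],[45,8],[47,19],[48,2],[50,0]]
[[8,1],[14,4],[22,16],[23,14],[37,6],[40,0],[41,4],[42,0],[45,8],[47,19],[48,2],[50,0]]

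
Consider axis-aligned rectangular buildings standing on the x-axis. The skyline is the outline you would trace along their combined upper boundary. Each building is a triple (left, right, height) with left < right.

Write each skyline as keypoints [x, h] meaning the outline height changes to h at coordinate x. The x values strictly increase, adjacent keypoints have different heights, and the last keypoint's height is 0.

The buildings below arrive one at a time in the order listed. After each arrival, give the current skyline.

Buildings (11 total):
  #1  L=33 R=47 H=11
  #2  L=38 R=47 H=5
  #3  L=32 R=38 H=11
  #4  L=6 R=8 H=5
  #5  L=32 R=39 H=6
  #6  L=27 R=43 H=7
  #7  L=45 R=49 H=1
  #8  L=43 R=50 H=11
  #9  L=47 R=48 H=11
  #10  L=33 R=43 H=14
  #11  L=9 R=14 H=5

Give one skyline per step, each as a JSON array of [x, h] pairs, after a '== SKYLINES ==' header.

== SKYLINES ==
[[33,11],[47,0]]
[[33,11],[47,0]]
[[32,11],[47,0]]
[[6,5],[8,0],[32,11],[47,0]]
[[6,5],[8,0],[32,11],[47,0]]
[[6,5],[8,0],[27,7],[32,11],[47,0]]
[[6,5],[8,0],[27,7],[32,11],[47,1],[49,0]]
[[6,5],[8,0],[27,7],[32,11],[50,0]]
[[6,5],[8,0],[27,7],[32,11],[50,0]]
[[6,5],[8,0],[27,7],[32,11],[33,14],[43,11],[50,0]]
[[6,5],[8,0],[9,5],[14,0],[27,7],[32,11],[33,14],[43,11],[50,0]]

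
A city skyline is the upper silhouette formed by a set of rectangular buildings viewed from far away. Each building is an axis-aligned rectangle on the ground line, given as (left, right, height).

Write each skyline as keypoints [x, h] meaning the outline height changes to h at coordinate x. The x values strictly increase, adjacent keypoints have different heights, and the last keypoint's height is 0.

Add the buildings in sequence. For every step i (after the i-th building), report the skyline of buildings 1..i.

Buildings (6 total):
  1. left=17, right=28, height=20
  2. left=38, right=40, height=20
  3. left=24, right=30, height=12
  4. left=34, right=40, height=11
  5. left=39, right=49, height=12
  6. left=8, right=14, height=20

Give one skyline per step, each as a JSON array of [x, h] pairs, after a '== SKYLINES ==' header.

== SKYLINES ==
[[17,20],[28,0]]
[[17,20],[28,0],[38,20],[40,0]]
[[17,20],[28,12],[30,0],[38,20],[40,0]]
[[17,20],[28,12],[30,0],[34,11],[38,20],[40,0]]
[[17,20],[28,12],[30,0],[34,11],[38,20],[40,12],[49,0]]
[[8,20],[14,0],[17,20],[28,12],[30,0],[34,11],[38,20],[40,12],[49,0]]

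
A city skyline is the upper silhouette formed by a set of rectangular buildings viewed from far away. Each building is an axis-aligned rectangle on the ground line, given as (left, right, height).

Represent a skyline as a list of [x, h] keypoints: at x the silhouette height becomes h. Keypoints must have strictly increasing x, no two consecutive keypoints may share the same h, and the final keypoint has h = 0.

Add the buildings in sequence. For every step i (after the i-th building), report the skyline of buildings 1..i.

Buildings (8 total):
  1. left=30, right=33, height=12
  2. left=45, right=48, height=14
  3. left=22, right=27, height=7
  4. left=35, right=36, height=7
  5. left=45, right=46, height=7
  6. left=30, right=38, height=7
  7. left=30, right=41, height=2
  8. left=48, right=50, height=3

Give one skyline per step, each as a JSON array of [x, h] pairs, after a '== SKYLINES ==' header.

== SKYLINES ==
[[30,12],[33,0]]
[[30,12],[33,0],[45,14],[48,0]]
[[22,7],[27,0],[30,12],[33,0],[45,14],[48,0]]
[[22,7],[27,0],[30,12],[33,0],[35,7],[36,0],[45,14],[48,0]]
[[22,7],[27,0],[30,12],[33,0],[35,7],[36,0],[45,14],[48,0]]
[[22,7],[27,0],[30,12],[33,7],[38,0],[45,14],[48,0]]
[[22,7],[27,0],[30,12],[33,7],[38,2],[41,0],[45,14],[48,0]]
[[22,7],[27,0],[30,12],[33,7],[38,2],[41,0],[45,14],[48,3],[50,0]]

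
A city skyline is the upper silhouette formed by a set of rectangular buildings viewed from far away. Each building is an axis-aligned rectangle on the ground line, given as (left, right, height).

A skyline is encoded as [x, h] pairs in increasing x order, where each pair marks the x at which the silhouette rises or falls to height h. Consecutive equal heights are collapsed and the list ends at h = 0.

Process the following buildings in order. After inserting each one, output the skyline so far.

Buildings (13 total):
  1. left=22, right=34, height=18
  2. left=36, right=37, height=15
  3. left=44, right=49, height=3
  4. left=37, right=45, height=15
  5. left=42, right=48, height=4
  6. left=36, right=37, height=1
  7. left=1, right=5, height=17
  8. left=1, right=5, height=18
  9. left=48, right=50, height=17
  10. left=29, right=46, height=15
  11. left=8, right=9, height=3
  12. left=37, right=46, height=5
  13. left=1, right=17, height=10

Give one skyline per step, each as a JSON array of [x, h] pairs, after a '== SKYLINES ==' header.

== SKYLINES ==
[[22,18],[34,0]]
[[22,18],[34,0],[36,15],[37,0]]
[[22,18],[34,0],[36,15],[37,0],[44,3],[49,0]]
[[22,18],[34,0],[36,15],[45,3],[49,0]]
[[22,18],[34,0],[36,15],[45,4],[48,3],[49,0]]
[[22,18],[34,0],[36,15],[45,4],[48,3],[49,0]]
[[1,17],[5,0],[22,18],[34,0],[36,15],[45,4],[48,3],[49,0]]
[[1,18],[5,0],[22,18],[34,0],[36,15],[45,4],[48,3],[49,0]]
[[1,18],[5,0],[22,18],[34,0],[36,15],[45,4],[48,17],[50,0]]
[[1,18],[5,0],[22,18],[34,15],[46,4],[48,17],[50,0]]
[[1,18],[5,0],[8,3],[9,0],[22,18],[34,15],[46,4],[48,17],[50,0]]
[[1,18],[5,0],[8,3],[9,0],[22,18],[34,15],[46,4],[48,17],[50,0]]
[[1,18],[5,10],[17,0],[22,18],[34,15],[46,4],[48,17],[50,0]]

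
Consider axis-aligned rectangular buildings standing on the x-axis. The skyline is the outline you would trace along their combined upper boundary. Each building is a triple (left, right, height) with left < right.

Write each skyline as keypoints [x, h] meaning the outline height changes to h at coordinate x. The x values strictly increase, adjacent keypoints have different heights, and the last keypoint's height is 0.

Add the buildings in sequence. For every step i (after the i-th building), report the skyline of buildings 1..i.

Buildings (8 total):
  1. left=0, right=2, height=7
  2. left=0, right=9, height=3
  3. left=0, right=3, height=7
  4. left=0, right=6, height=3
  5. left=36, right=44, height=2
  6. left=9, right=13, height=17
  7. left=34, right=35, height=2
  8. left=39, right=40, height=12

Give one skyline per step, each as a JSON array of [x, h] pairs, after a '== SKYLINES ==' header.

== SKYLINES ==
[[0,7],[2,0]]
[[0,7],[2,3],[9,0]]
[[0,7],[3,3],[9,0]]
[[0,7],[3,3],[9,0]]
[[0,7],[3,3],[9,0],[36,2],[44,0]]
[[0,7],[3,3],[9,17],[13,0],[36,2],[44,0]]
[[0,7],[3,3],[9,17],[13,0],[34,2],[35,0],[36,2],[44,0]]
[[0,7],[3,3],[9,17],[13,0],[34,2],[35,0],[36,2],[39,12],[40,2],[44,0]]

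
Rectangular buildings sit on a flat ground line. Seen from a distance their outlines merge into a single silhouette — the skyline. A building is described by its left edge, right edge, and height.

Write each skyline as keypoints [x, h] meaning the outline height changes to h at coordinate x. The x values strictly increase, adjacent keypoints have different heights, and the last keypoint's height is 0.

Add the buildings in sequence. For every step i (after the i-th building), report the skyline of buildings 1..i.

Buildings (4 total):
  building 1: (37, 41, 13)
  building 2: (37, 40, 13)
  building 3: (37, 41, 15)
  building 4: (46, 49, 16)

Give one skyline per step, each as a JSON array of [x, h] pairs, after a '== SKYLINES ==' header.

== SKYLINES ==
[[37,13],[41,0]]
[[37,13],[41,0]]
[[37,15],[41,0]]
[[37,15],[41,0],[46,16],[49,0]]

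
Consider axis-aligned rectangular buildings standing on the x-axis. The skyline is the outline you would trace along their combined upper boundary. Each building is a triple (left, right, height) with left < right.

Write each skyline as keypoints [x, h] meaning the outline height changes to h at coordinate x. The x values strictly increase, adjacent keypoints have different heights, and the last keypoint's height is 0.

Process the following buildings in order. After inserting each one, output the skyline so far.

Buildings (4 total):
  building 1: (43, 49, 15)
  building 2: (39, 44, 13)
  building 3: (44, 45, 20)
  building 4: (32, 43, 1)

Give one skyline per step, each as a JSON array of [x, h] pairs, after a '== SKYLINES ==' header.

== SKYLINES ==
[[43,15],[49,0]]
[[39,13],[43,15],[49,0]]
[[39,13],[43,15],[44,20],[45,15],[49,0]]
[[32,1],[39,13],[43,15],[44,20],[45,15],[49,0]]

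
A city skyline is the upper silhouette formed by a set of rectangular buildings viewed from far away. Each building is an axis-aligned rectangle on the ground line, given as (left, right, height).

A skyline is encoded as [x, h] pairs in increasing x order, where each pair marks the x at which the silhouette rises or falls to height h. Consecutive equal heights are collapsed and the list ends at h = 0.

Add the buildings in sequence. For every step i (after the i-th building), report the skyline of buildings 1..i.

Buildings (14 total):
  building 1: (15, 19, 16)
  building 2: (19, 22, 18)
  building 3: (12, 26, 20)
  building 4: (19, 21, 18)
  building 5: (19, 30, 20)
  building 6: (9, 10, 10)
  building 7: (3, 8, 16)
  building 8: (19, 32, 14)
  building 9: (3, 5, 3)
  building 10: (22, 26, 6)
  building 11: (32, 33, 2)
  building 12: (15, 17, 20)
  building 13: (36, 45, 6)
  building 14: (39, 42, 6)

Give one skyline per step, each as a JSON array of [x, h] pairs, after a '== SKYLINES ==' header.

== SKYLINES ==
[[15,16],[19,0]]
[[15,16],[19,18],[22,0]]
[[12,20],[26,0]]
[[12,20],[26,0]]
[[12,20],[30,0]]
[[9,10],[10,0],[12,20],[30,0]]
[[3,16],[8,0],[9,10],[10,0],[12,20],[30,0]]
[[3,16],[8,0],[9,10],[10,0],[12,20],[30,14],[32,0]]
[[3,16],[8,0],[9,10],[10,0],[12,20],[30,14],[32,0]]
[[3,16],[8,0],[9,10],[10,0],[12,20],[30,14],[32,0]]
[[3,16],[8,0],[9,10],[10,0],[12,20],[30,14],[32,2],[33,0]]
[[3,16],[8,0],[9,10],[10,0],[12,20],[30,14],[32,2],[33,0]]
[[3,16],[8,0],[9,10],[10,0],[12,20],[30,14],[32,2],[33,0],[36,6],[45,0]]
[[3,16],[8,0],[9,10],[10,0],[12,20],[30,14],[32,2],[33,0],[36,6],[45,0]]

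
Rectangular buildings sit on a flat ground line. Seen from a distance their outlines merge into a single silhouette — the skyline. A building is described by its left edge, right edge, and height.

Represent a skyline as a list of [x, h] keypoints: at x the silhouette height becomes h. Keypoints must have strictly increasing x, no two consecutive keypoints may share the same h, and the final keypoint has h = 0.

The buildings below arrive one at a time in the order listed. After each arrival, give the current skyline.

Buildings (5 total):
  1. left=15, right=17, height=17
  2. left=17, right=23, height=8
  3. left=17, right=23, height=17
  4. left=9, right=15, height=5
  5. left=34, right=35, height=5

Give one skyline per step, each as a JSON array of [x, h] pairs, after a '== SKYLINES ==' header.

== SKYLINES ==
[[15,17],[17,0]]
[[15,17],[17,8],[23,0]]
[[15,17],[23,0]]
[[9,5],[15,17],[23,0]]
[[9,5],[15,17],[23,0],[34,5],[35,0]]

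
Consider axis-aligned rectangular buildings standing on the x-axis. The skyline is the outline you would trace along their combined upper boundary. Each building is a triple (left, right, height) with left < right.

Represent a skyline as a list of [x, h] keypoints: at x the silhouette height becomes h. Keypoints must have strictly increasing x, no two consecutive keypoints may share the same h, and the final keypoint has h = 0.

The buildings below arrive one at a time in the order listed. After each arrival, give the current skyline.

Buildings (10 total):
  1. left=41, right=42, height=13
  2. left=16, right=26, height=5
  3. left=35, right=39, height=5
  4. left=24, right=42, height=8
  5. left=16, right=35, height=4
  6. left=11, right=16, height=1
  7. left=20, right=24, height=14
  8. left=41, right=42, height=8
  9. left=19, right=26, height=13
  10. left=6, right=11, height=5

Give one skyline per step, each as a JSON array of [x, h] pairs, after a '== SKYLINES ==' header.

== SKYLINES ==
[[41,13],[42,0]]
[[16,5],[26,0],[41,13],[42,0]]
[[16,5],[26,0],[35,5],[39,0],[41,13],[42,0]]
[[16,5],[24,8],[41,13],[42,0]]
[[16,5],[24,8],[41,13],[42,0]]
[[11,1],[16,5],[24,8],[41,13],[42,0]]
[[11,1],[16,5],[20,14],[24,8],[41,13],[42,0]]
[[11,1],[16,5],[20,14],[24,8],[41,13],[42,0]]
[[11,1],[16,5],[19,13],[20,14],[24,13],[26,8],[41,13],[42,0]]
[[6,5],[11,1],[16,5],[19,13],[20,14],[24,13],[26,8],[41,13],[42,0]]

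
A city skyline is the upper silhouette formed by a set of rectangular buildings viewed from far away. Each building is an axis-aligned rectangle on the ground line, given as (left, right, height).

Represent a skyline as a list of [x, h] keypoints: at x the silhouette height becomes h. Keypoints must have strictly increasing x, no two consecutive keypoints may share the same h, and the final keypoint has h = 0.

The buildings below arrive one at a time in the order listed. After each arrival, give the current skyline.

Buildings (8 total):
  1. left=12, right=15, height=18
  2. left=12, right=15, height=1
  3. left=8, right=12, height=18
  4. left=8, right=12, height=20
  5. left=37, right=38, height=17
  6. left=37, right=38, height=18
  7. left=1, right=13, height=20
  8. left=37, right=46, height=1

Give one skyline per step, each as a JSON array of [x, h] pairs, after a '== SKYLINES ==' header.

== SKYLINES ==
[[12,18],[15,0]]
[[12,18],[15,0]]
[[8,18],[15,0]]
[[8,20],[12,18],[15,0]]
[[8,20],[12,18],[15,0],[37,17],[38,0]]
[[8,20],[12,18],[15,0],[37,18],[38,0]]
[[1,20],[13,18],[15,0],[37,18],[38,0]]
[[1,20],[13,18],[15,0],[37,18],[38,1],[46,0]]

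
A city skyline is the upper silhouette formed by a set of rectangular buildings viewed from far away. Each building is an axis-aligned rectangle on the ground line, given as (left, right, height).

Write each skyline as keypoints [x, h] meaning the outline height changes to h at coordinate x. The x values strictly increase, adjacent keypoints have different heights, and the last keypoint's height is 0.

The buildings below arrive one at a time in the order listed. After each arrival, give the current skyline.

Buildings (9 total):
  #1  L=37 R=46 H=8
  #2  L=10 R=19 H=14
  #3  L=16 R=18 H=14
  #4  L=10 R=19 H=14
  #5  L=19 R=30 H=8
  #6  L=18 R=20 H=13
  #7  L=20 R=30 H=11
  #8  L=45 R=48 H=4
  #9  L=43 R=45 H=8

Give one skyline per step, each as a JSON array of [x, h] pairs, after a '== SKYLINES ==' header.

== SKYLINES ==
[[37,8],[46,0]]
[[10,14],[19,0],[37,8],[46,0]]
[[10,14],[19,0],[37,8],[46,0]]
[[10,14],[19,0],[37,8],[46,0]]
[[10,14],[19,8],[30,0],[37,8],[46,0]]
[[10,14],[19,13],[20,8],[30,0],[37,8],[46,0]]
[[10,14],[19,13],[20,11],[30,0],[37,8],[46,0]]
[[10,14],[19,13],[20,11],[30,0],[37,8],[46,4],[48,0]]
[[10,14],[19,13],[20,11],[30,0],[37,8],[46,4],[48,0]]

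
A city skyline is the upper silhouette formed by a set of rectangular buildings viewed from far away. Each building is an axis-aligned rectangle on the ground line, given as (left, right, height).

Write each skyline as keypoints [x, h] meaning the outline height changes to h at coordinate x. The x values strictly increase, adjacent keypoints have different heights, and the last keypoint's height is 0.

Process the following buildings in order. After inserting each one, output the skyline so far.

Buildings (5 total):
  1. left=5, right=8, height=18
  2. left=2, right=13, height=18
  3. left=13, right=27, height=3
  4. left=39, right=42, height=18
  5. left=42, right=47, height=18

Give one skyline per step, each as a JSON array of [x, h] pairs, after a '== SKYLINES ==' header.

== SKYLINES ==
[[5,18],[8,0]]
[[2,18],[13,0]]
[[2,18],[13,3],[27,0]]
[[2,18],[13,3],[27,0],[39,18],[42,0]]
[[2,18],[13,3],[27,0],[39,18],[47,0]]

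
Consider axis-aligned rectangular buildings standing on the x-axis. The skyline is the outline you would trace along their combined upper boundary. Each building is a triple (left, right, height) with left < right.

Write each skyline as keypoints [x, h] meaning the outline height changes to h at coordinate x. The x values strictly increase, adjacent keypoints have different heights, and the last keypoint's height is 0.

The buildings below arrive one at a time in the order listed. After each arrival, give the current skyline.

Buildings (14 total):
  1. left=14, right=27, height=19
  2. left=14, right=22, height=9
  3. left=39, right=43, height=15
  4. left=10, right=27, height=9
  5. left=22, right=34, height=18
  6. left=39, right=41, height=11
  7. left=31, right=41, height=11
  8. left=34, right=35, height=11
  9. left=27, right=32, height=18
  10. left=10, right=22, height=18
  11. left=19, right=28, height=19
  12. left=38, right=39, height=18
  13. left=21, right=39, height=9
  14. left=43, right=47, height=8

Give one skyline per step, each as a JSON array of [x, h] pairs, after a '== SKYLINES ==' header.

== SKYLINES ==
[[14,19],[27,0]]
[[14,19],[27,0]]
[[14,19],[27,0],[39,15],[43,0]]
[[10,9],[14,19],[27,0],[39,15],[43,0]]
[[10,9],[14,19],[27,18],[34,0],[39,15],[43,0]]
[[10,9],[14,19],[27,18],[34,0],[39,15],[43,0]]
[[10,9],[14,19],[27,18],[34,11],[39,15],[43,0]]
[[10,9],[14,19],[27,18],[34,11],[39,15],[43,0]]
[[10,9],[14,19],[27,18],[34,11],[39,15],[43,0]]
[[10,18],[14,19],[27,18],[34,11],[39,15],[43,0]]
[[10,18],[14,19],[28,18],[34,11],[39,15],[43,0]]
[[10,18],[14,19],[28,18],[34,11],[38,18],[39,15],[43,0]]
[[10,18],[14,19],[28,18],[34,11],[38,18],[39,15],[43,0]]
[[10,18],[14,19],[28,18],[34,11],[38,18],[39,15],[43,8],[47,0]]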